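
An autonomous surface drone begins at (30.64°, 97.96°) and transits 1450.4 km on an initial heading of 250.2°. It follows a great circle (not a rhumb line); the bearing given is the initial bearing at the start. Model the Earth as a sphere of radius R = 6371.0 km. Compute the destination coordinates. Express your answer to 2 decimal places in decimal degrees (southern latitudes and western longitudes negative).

latitude 25.51°, longitude 84.35°

δ = 1450.4/6371 = 0.227657 rad (13.0438°).
Start latitude φ₁ = 0.534769 rad; initial bearing θ = 4.366814 rad.
Destination latitude: φ₂ = arcsin( sin φ₁ cos δ + cos φ₁ sin δ cos θ ) = arcsin(0.430715) = 25.51°.
Then Δλ = atan2(-0.182705, 0.754688) = -0.237524 rad, from sin θ sin δ cos φ₁ over cos δ − sin φ₁ sin φ₂.
Hence λ₂ = 97.96° + -13.61° = 84.35°.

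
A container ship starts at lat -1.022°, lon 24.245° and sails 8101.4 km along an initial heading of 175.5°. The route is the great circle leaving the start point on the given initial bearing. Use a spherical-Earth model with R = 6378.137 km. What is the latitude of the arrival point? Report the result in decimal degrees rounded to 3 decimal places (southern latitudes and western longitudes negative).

latitude -73.204°

δ = 8101.4/6378.137 = 1.270183 rad (72.7761°).
With φ₁ = -1.022° = -0.017837 rad and θ = 175.5° = 3.063053 rad:
Applying the spherical law of cosines for sides, sin φ₂ = sin φ₁ cos δ + cos φ₁ sin δ cos θ = -0.957341, so φ₂ = -73.204°.
For the longitude increment, Δλ = atan2( sin θ sin δ cos φ₁, cos δ − sin φ₁ sin φ₂ ) = atan2(0.074929, 0.279031) = 15.031°.
Hence λ₂ = 24.245° + 15.031° = 39.276°.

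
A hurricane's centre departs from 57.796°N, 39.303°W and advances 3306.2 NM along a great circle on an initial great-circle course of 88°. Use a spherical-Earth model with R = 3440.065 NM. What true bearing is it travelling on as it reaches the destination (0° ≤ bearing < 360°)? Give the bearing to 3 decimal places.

final bearing 142.054°

Angular distance δ = d/R = 3306.2 / 3440.065 = 0.961086 rad.
Converting: φ₁ = 1.008730 rad, θ = 1.535890 rad.
Applying the spherical law of cosines for sides, sin φ₂ = sin φ₁ cos δ + cos φ₁ sin δ cos θ = 0.499782, so φ₂ = 29.986°.
Δλ = atan2( sin θ sin δ cos φ₁ , cos δ − sin φ₁ sin φ₂ ) = atan2(0.436642, 0.149736) = 1.240437 rad = 71.072°.
λ₂ = λ₁ + Δλ = 31.769°.
The forward bearing on arrival equals the back-azimuth from the destination plus 180°.
Back-azimuth from P₂ (29.986°, 31.769°) to P₁ (57.796°, -39.303°), with Δλ' = λ₁ − λ₂ = -71.072°: atan2( sin Δλ' cos φ₁ , cos φ₂ sin φ₁ − sin φ₂ cos φ₁ cos Δλ' ) = 322.054°.
Final bearing = (322.054° + 180°) mod 360° = 142.054°.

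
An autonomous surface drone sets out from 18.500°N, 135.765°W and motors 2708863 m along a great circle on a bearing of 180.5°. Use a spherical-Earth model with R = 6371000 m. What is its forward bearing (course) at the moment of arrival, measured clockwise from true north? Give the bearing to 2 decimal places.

The arc subtends δ = 2708863/6371000 = 0.425186 rad at the centre.
Start latitude φ₁ = 0.322886 rad; initial bearing θ = 3.150319 rad.
sin φ₂ = sin φ₁ cos δ + cos φ₁ sin δ cos θ = (0.317305)(0.910962) + (0.948324)(0.412491)(-0.999962) = -0.102107
φ₂ = asin(-0.102107) = -0.102286 rad = -5.861°.
Then Δλ = atan2(-0.003414, 0.943361) = -0.003619 rad, from sin θ sin δ cos φ₁ over cos δ − sin φ₁ sin φ₂.
λ₂ = λ₁ + Δλ = -135.972°.
The forward bearing on arrival equals the back-azimuth from the destination plus 180°.
Back-azimuth from P₂ (-5.86°, -135.97°) to P₁ (18.50°, -135.76°), with Δλ' = λ₁ − λ₂ = 0.21°: atan2( sin Δλ' cos φ₁ , cos φ₂ sin φ₁ − sin φ₂ cos φ₁ cos Δλ' ) = 0.48°.
Final bearing = (0.48° + 180°) mod 360° = 180.48°.

final bearing 180.48°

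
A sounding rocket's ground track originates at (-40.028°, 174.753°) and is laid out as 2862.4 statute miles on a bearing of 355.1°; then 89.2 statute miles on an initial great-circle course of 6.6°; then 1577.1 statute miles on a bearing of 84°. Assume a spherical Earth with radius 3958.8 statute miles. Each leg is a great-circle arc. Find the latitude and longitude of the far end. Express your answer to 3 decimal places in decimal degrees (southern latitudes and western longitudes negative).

latitude 4.700°, longitude -165.565°

Apply the spherical direct solution leg by leg, carrying full precision between legs.
Leg 1: from (-40.028°, 174.753°), δ = 2862.4/3958.8 = 0.723047 rad, θ = 355.1° → φ = 1.293°, λ = 171.512°.
Leg 2: from (1.293°, 171.512°), δ = 89.2/3958.8 = 0.022532 rad, θ = 6.6° → φ = 2.576°, λ = 171.661°.
Leg 3: from (2.576°, 171.661°), δ = 1577.1/3958.8 = 0.398378 rad, θ = 84° → φ = 4.700°, λ = -165.565°.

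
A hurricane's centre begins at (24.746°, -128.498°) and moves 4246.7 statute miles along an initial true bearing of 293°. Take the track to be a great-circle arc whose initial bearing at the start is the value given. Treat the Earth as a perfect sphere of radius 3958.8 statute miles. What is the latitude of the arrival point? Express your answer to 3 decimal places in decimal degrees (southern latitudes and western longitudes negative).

Angular distance δ = d/R = 4246.7 / 3958.8 = 1.072724 rad.
With φ₁ = 24.746° = 0.431899 rad and θ = 293° = 5.113815 rad:
Applying the spherical law of cosines for sides, sin φ₂ = sin φ₁ cos δ + cos φ₁ sin δ cos θ = 0.511716, so φ₂ = 30.778°.
For the longitude increment, Δλ = atan2( sin θ sin δ cos φ₁, cos δ − sin φ₁ sin φ₂ ) = atan2(-0.734410, 0.263531) = -70.260°.
λ₂ = -128.498° + -70.260° = -198.758°, normalized to (−180°, 180°] → 161.242°.

latitude 30.778°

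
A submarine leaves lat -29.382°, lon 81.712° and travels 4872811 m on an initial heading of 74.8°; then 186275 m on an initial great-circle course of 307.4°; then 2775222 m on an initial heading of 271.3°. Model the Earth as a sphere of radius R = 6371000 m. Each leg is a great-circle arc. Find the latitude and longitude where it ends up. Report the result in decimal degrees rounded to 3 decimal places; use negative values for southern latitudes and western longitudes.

latitude -8.756°, longitude 98.046°

Apply the spherical direct solution leg by leg, carrying full precision between legs.
Leg 1: from (-29.382°, 81.712°), δ = 4872811/6371000 = 0.764842 rad, θ = 74.8° → φ = -11.291°, λ = 124.664°.
Leg 2: from (-11.291°, 124.664°), δ = 186275/6371000 = 0.029238 rad, θ = 307.4° → φ = -10.271°, λ = 123.312°.
Leg 3: from (-10.271°, 123.312°), δ = 2775222/6371000 = 0.435602 rad, θ = 271.3° → φ = -8.756°, λ = 98.046°.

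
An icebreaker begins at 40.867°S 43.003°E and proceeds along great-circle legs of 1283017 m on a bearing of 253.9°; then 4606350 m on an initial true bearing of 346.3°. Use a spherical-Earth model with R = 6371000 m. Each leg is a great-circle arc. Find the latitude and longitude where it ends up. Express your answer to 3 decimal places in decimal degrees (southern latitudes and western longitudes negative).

latitude -2.443°, longitude 18.724°

Apply the spherical direct solution leg by leg, carrying full precision between legs.
Leg 1: from (-40.867°, 43.003°), δ = 1283017/6371000 = 0.201384 rad, θ = 253.9° → φ = -43.081°, λ = 27.748°.
Leg 2: from (-43.081°, 27.748°), δ = 4606350/6371000 = 0.723018 rad, θ = 346.3° → φ = -2.443°, λ = 18.724°.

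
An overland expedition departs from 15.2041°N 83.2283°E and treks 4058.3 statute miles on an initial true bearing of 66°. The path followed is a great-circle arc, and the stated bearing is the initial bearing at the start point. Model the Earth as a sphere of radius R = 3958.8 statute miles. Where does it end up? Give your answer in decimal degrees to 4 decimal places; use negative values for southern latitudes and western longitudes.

Central angle δ = d/R = 1.025134 rad.
With φ₁ = 15.2041° = 0.265362 rad and θ = 66° = 1.151917 rad:
sin φ₂ = sin φ₁ cos δ + cos φ₁ sin δ cos θ = (0.262258)(0.518984) + (0.964998)(0.854784)(0.406737) = 0.471610
φ₂ = asin(0.471610) = 0.491116 rad = 28.1389°.
For the longitude increment, Δλ = atan2( sin θ sin δ cos φ₁, cos δ − sin φ₁ sin φ₂ ) = atan2(0.753551, 0.395301) = 62.3192°.
λ₂ = λ₁ + Δλ = 145.5475°.

latitude 28.1389°, longitude 145.5475°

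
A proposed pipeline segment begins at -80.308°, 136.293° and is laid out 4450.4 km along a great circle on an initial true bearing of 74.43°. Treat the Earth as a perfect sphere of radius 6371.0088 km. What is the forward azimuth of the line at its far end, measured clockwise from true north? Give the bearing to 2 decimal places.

final bearing 13.64°

Angular distance δ = d/R = 4450.4 / 6371.0088 = 0.698539 rad.
Start latitude φ₁ = -1.401639 rad; initial bearing θ = 1.299049 rad.
Destination latitude: φ₂ = arcsin( sin φ₁ cos δ + cos φ₁ sin δ cos θ ) = arcsin(-0.725792) = -46.535°.
Δλ = atan2( sin θ sin δ cos φ₁ , cos δ − sin φ₁ sin φ₂ ) = atan2(0.104294, 0.050350) = 1.121029 rad = 64.230°.
λ₂ = 136.293° + 64.230° = 200.523°, normalized to (−180°, 180°] → -159.477°.
The forward bearing on arrival equals the back-azimuth from the destination plus 180°.
Back-azimuth from P₂ (-46.53°, -159.48°) to P₁ (-80.31°, 136.29°), with Δλ' = λ₁ − λ₂ = 295.77°: atan2( sin Δλ' cos φ₁ , cos φ₂ sin φ₁ − sin φ₂ cos φ₁ cos Δλ' ) = 193.64°.
Final bearing = (193.64° + 180°) mod 360° = 13.64°.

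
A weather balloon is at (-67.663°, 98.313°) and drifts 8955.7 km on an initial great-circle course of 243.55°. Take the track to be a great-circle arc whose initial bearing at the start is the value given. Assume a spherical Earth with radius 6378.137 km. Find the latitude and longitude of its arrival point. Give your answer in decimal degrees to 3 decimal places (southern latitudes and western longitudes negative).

latitude -18.686°, longitude -12.931°

δ = 8955.7/6378.137 = 1.404125 rad (80.4504°).
Converting: φ₁ = -1.180942 rad, θ = 4.250749 rad.
Destination latitude: φ₂ = arcsin( sin φ₁ cos δ + cos φ₁ sin δ cos θ ) = arcsin(-0.320389) = -18.686°.
For the longitude increment, Δλ = atan2( sin θ sin δ cos φ₁, cos δ − sin φ₁ sin φ₂ ) = atan2(-0.335556, -0.130447) = -111.244°.
λ₂ = 98.313° + -111.244° = -12.931°.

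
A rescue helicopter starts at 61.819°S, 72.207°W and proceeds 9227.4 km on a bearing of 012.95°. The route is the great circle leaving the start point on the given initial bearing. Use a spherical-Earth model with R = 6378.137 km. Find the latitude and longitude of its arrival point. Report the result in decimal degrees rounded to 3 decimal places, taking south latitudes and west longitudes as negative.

Central angle δ = d/R = 1.446723 rad.
With φ₁ = -61.819° = -1.078945 rad and θ = 12.95° = 0.226020 rad:
sin φ₂ = sin φ₁ cos δ + cos φ₁ sin δ cos θ = (-0.881460)(0.123755) + (0.472258)(0.992313)(0.974566) = 0.347624
φ₂ = asin(0.347624) = 0.355036 rad = 20.342°.
Δλ = atan2( sin θ sin δ cos φ₁ , cos δ − sin φ₁ sin φ₂ ) = atan2(0.105020, 0.430172) = 0.239451 rad = 13.720°.
λ₂ = λ₁ + Δλ = -58.487°.

latitude 20.342°, longitude -58.487°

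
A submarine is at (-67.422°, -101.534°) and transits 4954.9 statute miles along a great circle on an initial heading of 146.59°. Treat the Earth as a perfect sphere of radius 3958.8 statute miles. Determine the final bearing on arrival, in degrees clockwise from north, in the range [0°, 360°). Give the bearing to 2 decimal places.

final bearing 15.24°

Angular distance δ = d/R = 4954.9 / 3958.8 = 1.251617 rad.
Converting: φ₁ = -1.176736 rad, θ = 2.558478 rad.
Destination latitude: φ₂ = arcsin( sin φ₁ cos δ + cos φ₁ sin δ cos θ ) = arcsin(-0.594046) = -36.445°.
For the longitude increment, Δλ = atan2( sin θ sin δ cos φ₁, cos δ − sin φ₁ sin φ₂ ) = atan2(0.200730, -0.234730) = 139.464°.
Hence λ₂ = -101.534° + 139.464° = 37.930°.
The forward bearing on arrival equals the back-azimuth from the destination plus 180°.
Back-azimuth from P₂ (-36.44°, 37.93°) to P₁ (-67.42°, -101.53°), with Δλ' = λ₁ − λ₂ = -139.46°: atan2( sin Δλ' cos φ₁ , cos φ₂ sin φ₁ − sin φ₂ cos φ₁ cos Δλ' ) = 195.24°.
Final bearing = (195.24° + 180°) mod 360° = 15.24°.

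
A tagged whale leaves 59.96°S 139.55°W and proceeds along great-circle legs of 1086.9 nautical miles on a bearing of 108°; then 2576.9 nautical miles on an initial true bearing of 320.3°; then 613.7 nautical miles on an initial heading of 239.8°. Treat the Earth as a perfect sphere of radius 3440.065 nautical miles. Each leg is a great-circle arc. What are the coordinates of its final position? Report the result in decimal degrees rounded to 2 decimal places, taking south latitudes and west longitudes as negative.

latitude -27.18°, longitude -140.57°

Apply the spherical direct solution leg by leg, carrying full precision between legs.
Leg 1: from (-59.96°, -139.55°), δ = 1086.9/3440.065 = 0.315953 rad, θ = 108° → φ = -60.56°, λ = -102.59°.
Leg 2: from (-60.56°, -102.59°), δ = 2576.9/3440.065 = 0.749085 rad, θ = 320.3° → φ = -22.35°, λ = -130.64°.
Leg 3: from (-22.35°, -130.64°), δ = 613.7/3440.065 = 0.178398 rad, θ = 239.8° → φ = -27.18°, λ = -140.57°.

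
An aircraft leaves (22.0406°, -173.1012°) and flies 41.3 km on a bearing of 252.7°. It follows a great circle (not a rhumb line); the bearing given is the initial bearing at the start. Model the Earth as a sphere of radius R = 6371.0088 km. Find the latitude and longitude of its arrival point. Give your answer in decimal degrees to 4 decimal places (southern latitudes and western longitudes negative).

The arc subtends δ = 41.3/6371.0088 = 0.006482 rad at the centre.
Converting: φ₁ = 0.384681 rad, θ = 4.410447 rad.
Applying the spherical law of cosines for sides, sin φ₂ = sin φ₁ cos δ + cos φ₁ sin δ cos θ = 0.373469, so φ₂ = 21.9297°.
Then Δλ = atan2(-0.005737, 0.859830) = -0.006672 rad, from sin θ sin δ cos φ₁ over cos δ − sin φ₁ sin φ₂.
λ₂ = -173.1012° + -0.3823° = -173.4835°.

latitude 21.9297°, longitude -173.4835°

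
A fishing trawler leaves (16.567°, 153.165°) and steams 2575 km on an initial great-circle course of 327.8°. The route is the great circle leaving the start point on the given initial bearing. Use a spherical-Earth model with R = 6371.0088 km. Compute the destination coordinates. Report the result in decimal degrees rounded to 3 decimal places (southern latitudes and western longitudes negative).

latitude 35.529°, longitude 138.243°

δ = 2575/6371.0088 = 0.404175 rad (23.1575°).
With φ₁ = 16.567° = 0.289149 rad and θ = 327.8° = 5.721189 rad:
Destination latitude: φ₂ = arcsin( sin φ₁ cos δ + cos φ₁ sin δ cos θ ) = arcsin(0.581122) = 35.529°.
For the longitude increment, Δλ = atan2( sin θ sin δ cos φ₁, cos δ − sin φ₁ sin φ₂ ) = atan2(-0.200860, 0.753728) = -14.922°.
Hence λ₂ = 153.165° + -14.922° = 138.243°.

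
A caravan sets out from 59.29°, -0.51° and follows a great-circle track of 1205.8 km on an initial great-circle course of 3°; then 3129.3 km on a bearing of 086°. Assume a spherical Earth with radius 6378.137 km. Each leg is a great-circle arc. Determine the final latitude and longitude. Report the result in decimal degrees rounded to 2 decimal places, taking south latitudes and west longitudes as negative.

latitude 57.20°, longitude 61.33°

Apply the spherical direct solution leg by leg, carrying full precision between legs.
Leg 1: from (59.29°, -0.51°), δ = 1205.8/6378.137 = 0.189052 rad, θ = 3° → φ = 70.10°, λ = 1.15°.
Leg 2: from (70.10°, 1.15°), δ = 3129.3/6378.137 = 0.490629 rad, θ = 86° → φ = 57.20°, λ = 61.33°.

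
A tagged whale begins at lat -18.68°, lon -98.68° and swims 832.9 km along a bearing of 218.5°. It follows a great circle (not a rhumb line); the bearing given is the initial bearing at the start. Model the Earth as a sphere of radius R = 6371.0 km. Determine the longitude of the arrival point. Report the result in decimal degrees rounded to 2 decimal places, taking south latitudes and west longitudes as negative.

δ = 832.9/6371 = 0.130733 rad (7.4904°).
Converting: φ₁ = -0.326028 rad, θ = 3.813544 rad.
Destination latitude: φ₂ = arcsin( sin φ₁ cos δ + cos φ₁ sin δ cos θ ) = arcsin(-0.414196) = -24.47°.
Then Δλ = atan2(-0.076877, 0.858807) = -0.089278 rad, from sin θ sin δ cos φ₁ over cos δ − sin φ₁ sin φ₂.
λ₂ = -98.68° + -5.12° = -103.80°.

longitude -103.80°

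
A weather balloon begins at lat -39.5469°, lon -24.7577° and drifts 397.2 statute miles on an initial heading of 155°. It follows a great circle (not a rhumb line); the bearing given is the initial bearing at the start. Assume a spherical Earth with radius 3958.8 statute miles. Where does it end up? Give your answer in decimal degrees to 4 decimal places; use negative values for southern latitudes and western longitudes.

Angular distance δ = d/R = 397.2 / 3958.8 = 0.100333 rad.
Start latitude φ₁ = -0.690224 rad; initial bearing θ = 2.705260 rad.
Applying the spherical law of cosines for sides, sin φ₂ = sin φ₁ cos δ + cos φ₁ sin δ cos θ = -0.703509, so φ₂ = -44.7092°.
Δλ = atan2( sin θ sin δ cos φ₁ , cos δ − sin φ₁ sin φ₂ ) = atan2(0.032642, 0.547040) = 0.059600 rad = 3.4148°.
λ₂ = λ₁ + Δλ = -21.3429°.

latitude -44.7092°, longitude -21.3429°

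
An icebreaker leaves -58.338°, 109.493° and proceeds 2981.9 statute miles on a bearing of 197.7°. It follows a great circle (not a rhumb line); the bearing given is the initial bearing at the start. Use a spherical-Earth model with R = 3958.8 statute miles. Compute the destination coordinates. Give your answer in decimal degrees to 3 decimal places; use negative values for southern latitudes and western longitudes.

latitude -74.354°, longitude -20.055°

The arc subtends δ = 2981.9/3958.8 = 0.753233 rad at the centre.
Start latitude φ₁ = -1.018190 rad; initial bearing θ = 3.450516 rad.
Destination latitude: φ₂ = arcsin( sin φ₁ cos δ + cos φ₁ sin δ cos θ ) = arcsin(-0.962946) = -74.354°.
For the longitude increment, Δλ = atan2( sin θ sin δ cos φ₁, cos δ − sin φ₁ sin φ₂ ) = atan2(-0.109159, -0.090139) = -129.548°.
λ₂ = 109.493° + -129.548° = -20.055°.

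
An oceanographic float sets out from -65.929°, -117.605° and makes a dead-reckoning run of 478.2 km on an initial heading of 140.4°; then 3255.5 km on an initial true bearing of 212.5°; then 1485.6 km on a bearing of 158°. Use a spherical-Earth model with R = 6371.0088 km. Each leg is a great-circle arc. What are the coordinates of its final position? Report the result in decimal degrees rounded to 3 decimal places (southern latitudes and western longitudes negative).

Apply the spherical direct solution leg by leg, carrying full precision between legs.
Leg 1: from (-65.929°, -117.605°), δ = 478.2/6371.0088 = 0.075059 rad, θ = 140.4° → φ = -69.073°, λ = -109.914°.
Leg 2: from (-69.073°, -109.914°), δ = 3255.5/6371.0088 = 0.510987 rad, θ = 212.5° → φ = -74.163°, λ = 144.420°.
Leg 3: from (-74.163°, 144.420°), δ = 1485.6/6371.0088 = 0.233181 rad, θ = 158° → φ = -83.974°, λ = -160.037°.

latitude -83.974°, longitude -160.037°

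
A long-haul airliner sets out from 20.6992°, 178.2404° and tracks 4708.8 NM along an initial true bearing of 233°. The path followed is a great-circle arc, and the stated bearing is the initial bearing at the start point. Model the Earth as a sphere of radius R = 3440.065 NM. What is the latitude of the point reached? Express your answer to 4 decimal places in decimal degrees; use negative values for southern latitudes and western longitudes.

latitude -28.7254°

δ = 4708.8/3440.065 = 1.368811 rad (78.4271°).
Start latitude φ₁ = 0.361269 rad; initial bearing θ = 4.066617 rad.
sin φ₂ = sin φ₁ cos δ + cos φ₁ sin δ cos θ = (0.353462)(0.200614) + (0.935449)(0.979670)(-0.601815) = -0.480613
φ₂ = asin(-0.480613) = -0.501353 rad = -28.7254°.
Δλ = atan2( sin θ sin δ cos φ₁ , cos δ − sin φ₁ sin φ₂ ) = atan2(-0.731895, 0.370493) = -1.102193 rad = -63.1510°.
λ₂ = 178.2404° + -63.1510° = 115.0894°.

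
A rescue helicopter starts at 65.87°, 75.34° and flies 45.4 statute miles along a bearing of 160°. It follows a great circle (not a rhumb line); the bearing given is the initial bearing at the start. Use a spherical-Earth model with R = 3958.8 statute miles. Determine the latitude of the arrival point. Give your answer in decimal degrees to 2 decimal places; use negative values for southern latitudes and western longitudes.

Angular distance δ = d/R = 45.4 / 3958.8 = 0.011468 rad.
Converting: φ₁ = 1.149648 rad, θ = 2.792527 rad.
sin φ₂ = sin φ₁ cos δ + cos φ₁ sin δ cos θ = (0.912620)(0.999934) + (0.408808)(0.011468)(-0.939693) = 0.908155
φ₂ = asin(0.908155) = 1.138855 rad = 65.25°.
For the longitude increment, Δλ = atan2( sin θ sin δ cos φ₁, cos δ − sin φ₁ sin φ₂ ) = atan2(0.001603, 0.171134) = 0.54°.
Hence λ₂ = 75.34° + 0.54° = 75.88°.

latitude 65.25°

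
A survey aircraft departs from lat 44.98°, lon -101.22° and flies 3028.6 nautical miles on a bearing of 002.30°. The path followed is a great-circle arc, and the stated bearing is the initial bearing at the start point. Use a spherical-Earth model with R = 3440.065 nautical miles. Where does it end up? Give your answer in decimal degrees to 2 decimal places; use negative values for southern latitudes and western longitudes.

latitude 84.32°, longitude 60.57°

Angular distance δ = d/R = 3028.6 / 3440.065 = 0.880390 rad.
Converting: φ₁ = 0.785049 rad, θ = 0.040143 rad.
Destination latitude: φ₂ = arcsin( sin φ₁ cos δ + cos φ₁ sin δ cos θ ) = arcsin(0.995085) = 84.32°.
For the longitude increment, Δλ = atan2( sin θ sin δ cos φ₁, cos δ − sin φ₁ sin φ₂ ) = atan2(0.021886, -0.066536) = 161.79°.
λ₂ = λ₁ + Δλ = 60.57°.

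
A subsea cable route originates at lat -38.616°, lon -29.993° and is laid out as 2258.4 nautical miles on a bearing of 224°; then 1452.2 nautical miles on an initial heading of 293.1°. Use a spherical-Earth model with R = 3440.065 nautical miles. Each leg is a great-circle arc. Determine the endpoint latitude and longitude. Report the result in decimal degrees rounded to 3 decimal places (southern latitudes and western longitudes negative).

latitude -42.535°, longitude -111.624°

Apply the spherical direct solution leg by leg, carrying full precision between legs.
Leg 1: from (-38.616°, -29.993°), δ = 2258.4/3440.065 = 0.656499 rad, θ = 224° → φ = -56.868°, λ = -80.864°.
Leg 2: from (-56.868°, -80.864°), δ = 1452.2/3440.065 = 0.422143 rad, θ = 293.1° → φ = -42.535°, λ = -111.624°.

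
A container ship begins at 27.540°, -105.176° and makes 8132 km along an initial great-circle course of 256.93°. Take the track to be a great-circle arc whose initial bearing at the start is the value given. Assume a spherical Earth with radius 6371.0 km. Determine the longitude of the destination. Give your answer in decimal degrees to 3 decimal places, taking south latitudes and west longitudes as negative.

Central angle δ = d/R = 1.276409 rad.
With φ₁ = 27.540° = 0.480664 rad and θ = 256.93° = 4.484274 rad:
Destination latitude: φ₂ = arcsin( sin φ₁ cos δ + cos φ₁ sin δ cos θ ) = arcsin(-0.057733) = -3.310°.
Δλ = atan2( sin θ sin δ cos φ₁ , cos δ − sin φ₁ sin φ₂ ) = atan2(-0.826561, 0.316848) = -1.204741 rad = -69.027°.
λ₂ = λ₁ + Δλ = -174.203°.

longitude -174.203°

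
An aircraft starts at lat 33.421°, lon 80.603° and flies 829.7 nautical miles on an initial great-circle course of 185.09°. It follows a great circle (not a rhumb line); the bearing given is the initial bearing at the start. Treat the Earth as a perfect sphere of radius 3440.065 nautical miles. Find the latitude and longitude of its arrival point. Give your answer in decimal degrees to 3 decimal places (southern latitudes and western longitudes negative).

latitude 19.650°, longitude 79.314°

δ = 829.7/3440.065 = 0.241187 rad (13.8190°).
Start latitude φ₁ = 0.583306 rad; initial bearing θ = 3.230430 rad.
Applying the spherical law of cosines for sides, sin φ₂ = sin φ₁ cos δ + cos φ₁ sin δ cos θ = 0.336270, so φ₂ = 19.650°.
Δλ = atan2( sin θ sin δ cos φ₁ , cos δ − sin φ₁ sin φ₂ ) = atan2(-0.017687, 0.785842) = -0.022504 rad = -1.289°.
Hence λ₂ = 80.603° + -1.289° = 79.314°.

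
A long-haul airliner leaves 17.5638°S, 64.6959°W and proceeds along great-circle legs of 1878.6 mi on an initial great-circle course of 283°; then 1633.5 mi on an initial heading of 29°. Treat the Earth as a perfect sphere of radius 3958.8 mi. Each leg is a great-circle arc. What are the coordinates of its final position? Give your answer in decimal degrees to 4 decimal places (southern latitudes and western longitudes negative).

Apply the spherical direct solution leg by leg, carrying full precision between legs.
Leg 1: from (-17.5638°, -64.6959°), δ = 1878.6/3958.8 = 0.474538 rad, θ = 283° → φ = -9.8128°, λ = -91.5568°.
Leg 2: from (-9.8128°, -91.5568°), δ = 1633.5/3958.8 = 0.412625 rad, θ = 29° → φ = 10.9224°, λ = -80.1366°.

latitude 10.9224°, longitude -80.1366°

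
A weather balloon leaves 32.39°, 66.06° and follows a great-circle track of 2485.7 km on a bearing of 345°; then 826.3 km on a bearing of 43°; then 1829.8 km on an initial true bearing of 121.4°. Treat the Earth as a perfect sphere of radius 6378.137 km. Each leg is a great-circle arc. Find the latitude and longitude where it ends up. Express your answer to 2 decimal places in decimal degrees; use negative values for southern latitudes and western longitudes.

Apply the spherical direct solution leg by leg, carrying full precision between legs.
Leg 1: from (32.39°, 66.06°), δ = 2485.7/6378.137 = 0.389722 rad, θ = 345° → φ = 53.65°, λ = 56.51°.
Leg 2: from (53.65°, 56.51°), δ = 826.3/6378.137 = 0.129552 rad, θ = 43° → φ = 58.72°, λ = 66.28°.
Leg 3: from (58.72°, 66.28°), δ = 1829.8/6378.137 = 0.286886 rad, θ = 121.4° → φ = 48.00°, λ = 87.44°.

latitude 48.00°, longitude 87.44°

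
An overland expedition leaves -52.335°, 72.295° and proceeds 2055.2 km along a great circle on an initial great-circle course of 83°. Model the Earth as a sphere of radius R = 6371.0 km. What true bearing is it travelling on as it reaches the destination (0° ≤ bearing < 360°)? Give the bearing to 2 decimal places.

The arc subtends δ = 2055.2/6371 = 0.322587 rad at the centre.
With φ₁ = -52.335° = -0.913418 rad and θ = 83° = 1.448623 rad:
sin φ₂ = sin φ₁ cos δ + cos φ₁ sin δ cos θ = (-0.791597)(0.948419) + (0.611044)(0.317021)(0.121869) = -0.727157
φ₂ = asin(-0.727157) = -0.814172 rad = -46.649°.
Δλ = atan2( sin θ sin δ cos φ₁ , cos δ − sin φ₁ sin φ₂ ) = atan2(0.192270, 0.372803) = 0.476161 rad = 27.282°.
λ₂ = λ₁ + Δλ = 99.577°.
The forward bearing on arrival equals the back-azimuth from the destination plus 180°.
Back-azimuth from P₂ (-46.65°, 99.58°) to P₁ (-52.34°, 72.30°), with Δλ' = λ₁ − λ₂ = -27.28°: atan2( sin Δλ' cos φ₁ , cos φ₂ sin φ₁ − sin φ₂ cos φ₁ cos Δλ' ) = 242.07°.
Final bearing = (242.07° + 180°) mod 360° = 62.07°.

final bearing 62.07°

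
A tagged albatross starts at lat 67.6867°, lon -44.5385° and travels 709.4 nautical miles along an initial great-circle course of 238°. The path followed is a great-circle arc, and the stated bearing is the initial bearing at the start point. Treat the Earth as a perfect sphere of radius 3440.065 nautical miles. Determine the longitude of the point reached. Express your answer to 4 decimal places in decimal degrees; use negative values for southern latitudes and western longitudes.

longitude -64.7364°

δ = 709.4/3440.065 = 0.206217 rad (11.8154°).
Converting: φ₁ = 1.181356 rad, θ = 4.153884 rad.
sin φ₂ = sin φ₁ cos δ + cos φ₁ sin δ cos θ = (0.925122)(0.978813) + (0.379671)(0.204759)(-0.529919) = 0.864324
φ₂ = asin(0.864324) = 1.043805 rad = 59.8056°.
Δλ = atan2( sin θ sin δ cos φ₁ , cos δ − sin φ₁ sin φ₂ ) = atan2(-0.065928, 0.179207) = -0.352520 rad = -20.1979°.
Hence λ₂ = -44.5385° + -20.1979° = -64.7364°.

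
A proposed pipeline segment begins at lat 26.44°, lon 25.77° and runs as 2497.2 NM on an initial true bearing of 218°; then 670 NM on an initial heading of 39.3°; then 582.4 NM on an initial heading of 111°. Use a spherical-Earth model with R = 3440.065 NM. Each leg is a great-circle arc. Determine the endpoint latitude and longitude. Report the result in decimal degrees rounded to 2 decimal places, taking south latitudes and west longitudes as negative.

latitude -2.58°, longitude 17.51°

Apply the spherical direct solution leg by leg, carrying full precision between legs.
Leg 1: from (26.44°, 25.77°), δ = 2497.2/3440.065 = 0.725917 rad, θ = 218° → φ = -7.78°, λ = 1.41°.
Leg 2: from (-7.78°, 1.41°), δ = 670/3440.065 = 0.194764 rad, θ = 39.3° → φ = 0.89°, λ = 8.45°.
Leg 3: from (0.89°, 8.45°), δ = 582.4/3440.065 = 0.169299 rad, θ = 111° → φ = -2.58°, λ = 17.51°.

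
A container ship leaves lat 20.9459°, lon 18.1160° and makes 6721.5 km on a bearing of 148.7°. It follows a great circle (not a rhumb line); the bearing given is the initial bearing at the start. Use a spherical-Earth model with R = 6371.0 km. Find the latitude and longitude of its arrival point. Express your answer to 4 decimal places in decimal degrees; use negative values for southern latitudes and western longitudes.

latitude -31.1891°, longitude 50.0061°

δ = 6721.5/6371 = 1.055015 rad (60.4479°).
Start latitude φ₁ = 0.365575 rad; initial bearing θ = 2.595305 rad.
Destination latitude: φ₂ = arcsin( sin φ₁ cos δ + cos φ₁ sin δ cos θ ) = arcsin(-0.517864) = -31.1891°.
Then Δλ = atan2(0.422069, 0.678344) = 0.556587 rad, from sin θ sin δ cos φ₁ over cos δ − sin φ₁ sin φ₂.
λ₂ = 18.1160° + 31.8901° = 50.0061°.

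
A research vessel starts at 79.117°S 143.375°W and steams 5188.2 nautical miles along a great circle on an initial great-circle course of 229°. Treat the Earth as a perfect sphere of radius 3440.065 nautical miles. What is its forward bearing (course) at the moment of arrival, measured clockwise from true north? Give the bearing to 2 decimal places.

final bearing 351.66°

Central angle δ = d/R = 1.508169 rad.
Start latitude φ₁ = -1.380852 rad; initial bearing θ = 3.996804 rad.
Destination latitude: φ₂ = arcsin( sin φ₁ cos δ + cos φ₁ sin δ cos θ ) = arcsin(-0.185084) = -10.666°.
Then Δλ = atan2(-0.142213, -0.119169) = -2.268262 rad, from sin θ sin δ cos φ₁ over cos δ − sin φ₁ sin φ₂.
λ₂ = -143.375° + -129.962° = -273.337°, normalized to (−180°, 180°] → 86.663°.
The forward bearing on arrival equals the back-azimuth from the destination plus 180°.
Back-azimuth from P₂ (-10.67°, 86.66°) to P₁ (-79.12°, -143.38°), with Δλ' = λ₁ − λ₂ = -230.04°: atan2( sin Δλ' cos φ₁ , cos φ₂ sin φ₁ − sin φ₂ cos φ₁ cos Δλ' ) = 171.66°.
Final bearing = (171.66° + 180°) mod 360° = 351.66°.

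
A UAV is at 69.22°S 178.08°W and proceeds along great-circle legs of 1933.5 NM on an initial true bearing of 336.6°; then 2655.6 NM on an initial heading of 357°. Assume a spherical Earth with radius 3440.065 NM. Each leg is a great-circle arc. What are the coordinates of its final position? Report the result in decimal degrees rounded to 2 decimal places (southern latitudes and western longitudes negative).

latitude 6.05°, longitude 164.21°

Apply the spherical direct solution leg by leg, carrying full precision between legs.
Leg 1: from (-69.22°, -178.08°), δ = 1933.5/3440.065 = 0.562053 rad, θ = 336.6° → φ = -38.14°, λ = 166.31°.
Leg 2: from (-38.14°, 166.31°), δ = 2655.6/3440.065 = 0.771962 rad, θ = 357° → φ = 6.05°, λ = 164.21°.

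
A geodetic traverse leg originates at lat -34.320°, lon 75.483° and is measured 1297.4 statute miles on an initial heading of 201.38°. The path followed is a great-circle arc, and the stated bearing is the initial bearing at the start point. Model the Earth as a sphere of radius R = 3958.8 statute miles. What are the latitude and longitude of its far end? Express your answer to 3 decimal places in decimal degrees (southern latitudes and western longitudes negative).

latitude -51.385°, longitude 64.645°

The arc subtends δ = 1297.4/3958.8 = 0.327726 rad at the centre.
Converting: φ₁ = -0.598997 rad, θ = 3.514744 rad.
Applying the spherical law of cosines for sides, sin φ₂ = sin φ₁ cos δ + cos φ₁ sin δ cos θ = -0.781361, so φ₂ = -51.385°.
Then Δλ = atan2(-0.096916, 0.506234) = -0.189156 rad, from sin θ sin δ cos φ₁ over cos δ − sin φ₁ sin φ₂.
λ₂ = λ₁ + Δλ = 64.645°.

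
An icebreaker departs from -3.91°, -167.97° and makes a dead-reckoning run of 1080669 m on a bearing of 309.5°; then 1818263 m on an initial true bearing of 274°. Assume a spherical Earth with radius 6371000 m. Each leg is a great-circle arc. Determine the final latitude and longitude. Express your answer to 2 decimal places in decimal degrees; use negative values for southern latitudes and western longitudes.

latitude 3.32°, longitude 168.20°

Apply the spherical direct solution leg by leg, carrying full precision between legs.
Leg 1: from (-3.91°, -167.97°), δ = 1080669/6371000 = 0.169623 rad, θ = 309.5° → φ = 2.29°, λ = -175.46°.
Leg 2: from (2.29°, -175.46°), δ = 1818263/6371000 = 0.285397 rad, θ = 274° → φ = 3.32°, λ = 168.20°.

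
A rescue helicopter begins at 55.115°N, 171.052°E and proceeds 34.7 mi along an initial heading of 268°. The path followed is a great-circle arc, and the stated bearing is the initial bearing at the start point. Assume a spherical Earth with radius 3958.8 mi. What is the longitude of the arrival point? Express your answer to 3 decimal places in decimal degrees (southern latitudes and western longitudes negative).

longitude 170.175°

δ = 34.7/3958.8 = 0.008765 rad (0.5022°).
Start latitude φ₁ = 0.961938 rad; initial bearing θ = 4.677482 rad.
sin φ₂ = sin φ₁ cos δ + cos φ₁ sin δ cos θ = (0.820302)(0.999962) + (0.571931)(0.008765)(-0.034899) = 0.820095
φ₂ = asin(0.820095) = 0.961577 rad = 55.094°.
Δλ = atan2( sin θ sin δ cos φ₁ , cos δ − sin φ₁ sin φ₂ ) = atan2(-0.005010, 0.327236) = -0.015309 rad = -0.877°.
λ₂ = λ₁ + Δλ = 170.175°.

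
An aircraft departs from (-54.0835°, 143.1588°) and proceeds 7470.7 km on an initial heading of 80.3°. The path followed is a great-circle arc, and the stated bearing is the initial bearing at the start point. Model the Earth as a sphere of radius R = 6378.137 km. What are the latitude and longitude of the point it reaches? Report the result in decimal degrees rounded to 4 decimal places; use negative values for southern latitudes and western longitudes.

Angular distance δ = d/R = 7470.7 / 6378.137 = 1.171298 rad.
Start latitude φ₁ = -0.943935 rad; initial bearing θ = 1.401499 rad.
Applying the spherical law of cosines for sides, sin φ₂ = sin φ₁ cos δ + cos φ₁ sin δ cos θ = -0.223951, so φ₂ = -12.9412°.
Then Δλ = atan2(0.532688, 0.207584) = 1.199207 rad, from sin θ sin δ cos φ₁ over cos δ − sin φ₁ sin φ₂.
λ₂ = 143.1588° + 68.7095° = 211.8683°, normalized to (−180°, 180°] → -148.1317°.

latitude -12.9412°, longitude -148.1317°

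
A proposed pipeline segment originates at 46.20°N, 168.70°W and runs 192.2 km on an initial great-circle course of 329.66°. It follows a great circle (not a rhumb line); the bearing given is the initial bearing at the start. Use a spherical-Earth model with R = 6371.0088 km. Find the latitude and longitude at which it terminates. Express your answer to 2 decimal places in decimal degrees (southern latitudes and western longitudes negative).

Angular distance δ = d/R = 192.2 / 6371.0088 = 0.030168 rad.
With φ₁ = 46.20° = 0.806342 rad and θ = 329.66° = 5.753652 rad:
sin φ₂ = sin φ₁ cos δ + cos φ₁ sin δ cos θ = (0.721760)(0.999545) + (0.692143)(0.030163)(0.863043) = 0.739450
φ₂ = asin(0.739450) = 0.832253 rad = 47.68°.
Δλ = atan2( sin θ sin δ cos φ₁ , cos δ − sin φ₁ sin φ₂ ) = atan2(-0.010546, 0.465839) = -0.022634 rad = -1.30°.
Hence λ₂ = -168.70° + -1.30° = -170.00°.

latitude 47.68°, longitude -170.00°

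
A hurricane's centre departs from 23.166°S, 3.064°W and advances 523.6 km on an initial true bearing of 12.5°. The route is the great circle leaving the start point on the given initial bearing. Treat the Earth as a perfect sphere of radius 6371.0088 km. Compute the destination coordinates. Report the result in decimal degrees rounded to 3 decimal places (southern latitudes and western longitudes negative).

latitude -18.565°, longitude -1.990°

Angular distance δ = d/R = 523.6 / 6371.0088 = 0.082185 rad.
With φ₁ = -23.166° = -0.404323 rad and θ = 12.5° = 0.218166 rad:
Applying the spherical law of cosines for sides, sin φ₂ = sin φ₁ cos δ + cos φ₁ sin δ cos θ = -0.318384, so φ₂ = -18.565°.
Then Δλ = atan2(0.016335, 0.871373) = 0.018744 rad, from sin θ sin δ cos φ₁ over cos δ − sin φ₁ sin φ₂.
λ₂ = -3.064° + 1.074° = -1.990°.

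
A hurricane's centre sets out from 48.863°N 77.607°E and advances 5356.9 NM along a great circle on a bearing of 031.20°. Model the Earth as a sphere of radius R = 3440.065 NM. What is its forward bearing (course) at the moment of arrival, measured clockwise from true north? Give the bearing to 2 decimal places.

final bearing 155.43°

δ = 5356.9/3440.065 = 1.557209 rad (89.2215°).
Start latitude φ₁ = 0.852820 rad; initial bearing θ = 0.544543 rad.
Applying the spherical law of cosines for sides, sin φ₂ = sin φ₁ cos δ + cos φ₁ sin δ cos θ = 0.572892, so φ₂ = 34.952°.
Δλ = atan2( sin θ sin δ cos φ₁ , cos δ − sin φ₁ sin φ₂ ) = atan2(0.340759, -0.417880) = 2.457504 rad = 140.805°.
λ₂ = 77.607° + 140.805° = 218.412°, normalized to (−180°, 180°] → -141.588°.
The forward bearing on arrival equals the back-azimuth from the destination plus 180°.
Back-azimuth from P₂ (34.95°, -141.59°) to P₁ (48.86°, 77.61°), with Δλ' = λ₁ − λ₂ = 219.20°: atan2( sin Δλ' cos φ₁ , cos φ₂ sin φ₁ − sin φ₂ cos φ₁ cos Δλ' ) = 335.43°.
Final bearing = (335.43° + 180°) mod 360° = 155.43°.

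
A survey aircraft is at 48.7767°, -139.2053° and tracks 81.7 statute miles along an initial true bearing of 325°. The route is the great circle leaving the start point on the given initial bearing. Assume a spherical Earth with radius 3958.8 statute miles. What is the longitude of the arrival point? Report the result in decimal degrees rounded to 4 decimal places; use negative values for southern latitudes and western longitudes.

longitude -140.2548°

The arc subtends δ = 81.7/3958.8 = 0.020638 rad at the centre.
Converting: φ₁ = 0.851314 rad, θ = 5.672320 rad.
Destination latitude: φ₂ = arcsin( sin φ₁ cos δ + cos φ₁ sin δ cos θ ) = arcsin(0.763127) = 49.7406°.
Δλ = atan2( sin θ sin δ cos φ₁ , cos δ − sin φ₁ sin φ₂ ) = atan2(-0.007800, 0.425804) = -0.018317 rad = -1.0495°.
Hence λ₂ = -139.2053° + -1.0495° = -140.2548°.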